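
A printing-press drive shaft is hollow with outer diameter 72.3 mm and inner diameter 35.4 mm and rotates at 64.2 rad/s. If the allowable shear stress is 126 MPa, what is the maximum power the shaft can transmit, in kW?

J = π(d_o⁴ − d_i⁴)/32 = π(0.0723⁴ − 0.0354⁴)/32 = 2.528×10^-6 m⁴.
T_max = τ_allow·J/r = 1.26×10^8 × 2.528×10^-6 / 0.0362 = 8813 N·m.
ω = 64.2 rad/s, so P_max = T_max·ω = 5.658×10^5 W.

566 kW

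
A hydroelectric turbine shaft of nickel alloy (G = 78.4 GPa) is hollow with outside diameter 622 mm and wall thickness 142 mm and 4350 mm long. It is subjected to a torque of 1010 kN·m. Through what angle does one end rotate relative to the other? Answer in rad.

0.00418 rad

J = π(d_o⁴ − d_i⁴)/32 = π(0.622⁴ − 0.338⁴)/32 = 0.01341 m⁴.
θ = T·L/(G·J) = 1.010e6 × 4.35 / (78.4×10⁹ × 0.01341) = 4.178×10^-3 rad.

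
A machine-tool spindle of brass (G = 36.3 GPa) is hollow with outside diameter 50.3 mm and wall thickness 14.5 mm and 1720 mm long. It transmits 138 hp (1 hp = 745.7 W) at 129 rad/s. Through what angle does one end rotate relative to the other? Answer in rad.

ω = 129 rad/s, so T = P/ω = 138×745.7 / 129.0 = 797.7 N·m.
J = π(d_o⁴ − d_i⁴)/32 = π(0.0503⁴ − 0.0213⁴)/32 = 6.082×10^-7 m⁴.
θ = T·L/(G·J) = 797.7 × 1.72 / (36.3×10⁹ × 6.082×10^-7) = 0.06214 rad.

0.0621 rad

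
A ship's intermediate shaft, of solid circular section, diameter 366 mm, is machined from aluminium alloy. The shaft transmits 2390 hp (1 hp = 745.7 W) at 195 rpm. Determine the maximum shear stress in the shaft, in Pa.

9.07e6 Pa

ω = 2π·195/60 = 20.42 rad/s, so T = P/ω = 2390×745.7 / 20.42 = 87280 N·m.
J = πd⁴/32 = π(0.366)⁴/32 = 1.762×10^-3 m⁴.
τ_max = T·r/J = 87280 × 0.183 / 1.762×10^-3 = 9.066×10^6 Pa.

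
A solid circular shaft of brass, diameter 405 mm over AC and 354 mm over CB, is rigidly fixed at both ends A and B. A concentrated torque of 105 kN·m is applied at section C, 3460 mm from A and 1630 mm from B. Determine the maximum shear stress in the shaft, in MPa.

Compatibility: T_A·a/J_AC = T_B·b/J_CB with T_A + T_B = T₀.
J_AC = 2.64×10^-3 m⁴, J_CB = 1.54×10^-3 m⁴, so T_A = T₀·(J_AC/a)/((J_AC/a)+(J_CB/b)) = 46900 N·m, T_B = 58100 N·m.
τ in each portion: τ_AC = 3.60×10^6 Pa, τ_CB = 6.67×10^6 Pa; maximum is in CB.
τ_max = T_CB·r/J = 58100·0.177/1.54×10^-3 = 6.671×10^6 Pa.

6.67 MPa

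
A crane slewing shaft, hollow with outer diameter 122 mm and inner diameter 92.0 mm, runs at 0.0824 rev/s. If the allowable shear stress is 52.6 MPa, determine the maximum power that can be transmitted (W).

J = π(d_o⁴ − d_i⁴)/32 = π(0.122⁴ − 0.0920⁴)/32 = 1.472×10^-5 m⁴.
T_max = τ_allow·J/r = 5.26×10^7 × 1.472×10^-5 / 0.0610 = 12690 N·m.
ω = 2π·0.0824 = 0.5177 rad/s, so P_max = T_max·ω = 6570 W.

6570 W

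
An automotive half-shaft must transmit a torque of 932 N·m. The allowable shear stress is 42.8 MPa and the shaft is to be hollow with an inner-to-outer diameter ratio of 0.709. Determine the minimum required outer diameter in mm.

52.9 mm

For a hollow shaft with d_i/d_o = 0.709: τ_max = 16T/(π d_o³ (1−k⁴)), so d_o = [16T/(π τ_allow (1−k⁴))]^(1/3) = [16·932.0/(π·4.28×10^7·0.7473)]^(1/3) = 0.05294 m.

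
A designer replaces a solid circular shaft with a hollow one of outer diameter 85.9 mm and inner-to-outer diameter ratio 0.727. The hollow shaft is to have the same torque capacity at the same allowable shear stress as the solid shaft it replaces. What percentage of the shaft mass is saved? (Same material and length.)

Equal τ_max and T ⇒ the solid shaft needs d_s³ = d_o³(1−k⁴), so d_s = 85.9·(1−0.727⁴)^(1/3) = 77.01 mm.
Area ratio A_h/A_s = d_o²(1−k²)/d_s² = (1−k²)/(1−k⁴)^(2/3) = 0.5865.
Mass saving = 1 − 0.5865 = 41.3 %.

41.3 %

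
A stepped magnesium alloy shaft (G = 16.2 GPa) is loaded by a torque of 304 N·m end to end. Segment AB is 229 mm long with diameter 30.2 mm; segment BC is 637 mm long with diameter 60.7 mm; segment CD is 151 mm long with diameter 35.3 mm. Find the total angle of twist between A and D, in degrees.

4.59°

J_AB = π(0.0302)⁴/32 = 8.17×10^-8 m⁴; J_BC = π(0.0607)⁴/32 = 1.33×10^-6 m⁴; J_CD = π(0.0353)⁴/32 = 1.52×10^-7 m⁴.
θ = (T/G)·Σ L_i/J_i = (304.0/16.2×10⁹)·(0.229/8.17×10^-8 + 0.637/1.33×10^-6 + 0.151/1.52×10^-7) = 0.08018 rad.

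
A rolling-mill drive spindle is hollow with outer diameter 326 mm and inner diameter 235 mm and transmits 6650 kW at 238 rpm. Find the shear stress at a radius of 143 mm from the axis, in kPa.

47100 kPa

ω = 2π·238/60 = 24.92 rad/s, so T = P/ω = 6650×10³ / 24.92 = 266800 N·m.
J = π(d_o⁴ − d_i⁴)/32 = π(0.326⁴ − 0.235⁴)/32 = 8.094×10^-4 m⁴.
Shear stress varies linearly with radius: τ = T·r/J = 266800 × 0.143 / 8.094×10^-4 = 4.714×10^7 Pa.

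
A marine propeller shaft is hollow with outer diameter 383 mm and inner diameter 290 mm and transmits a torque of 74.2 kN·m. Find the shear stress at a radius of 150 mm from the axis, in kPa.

7850 kPa

J = π(d_o⁴ − d_i⁴)/32 = π(0.383⁴ − 0.290⁴)/32 = 1.418×10^-3 m⁴.
Shear stress varies linearly with radius: τ = T·r/J = 74200 × 0.150 / 1.418×10^-3 = 7.848×10^6 Pa.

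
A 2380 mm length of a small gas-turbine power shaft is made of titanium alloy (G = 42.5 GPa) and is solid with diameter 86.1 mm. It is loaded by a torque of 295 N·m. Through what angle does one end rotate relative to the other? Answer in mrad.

J = πd⁴/32 = π(0.0861)⁴/32 = 5.395×10^-6 m⁴.
θ = T·L/(G·J) = 295.0 × 2.38 / (42.5×10⁹ × 5.395×10^-6) = 3.062×10^-3 rad.

3.06 mrad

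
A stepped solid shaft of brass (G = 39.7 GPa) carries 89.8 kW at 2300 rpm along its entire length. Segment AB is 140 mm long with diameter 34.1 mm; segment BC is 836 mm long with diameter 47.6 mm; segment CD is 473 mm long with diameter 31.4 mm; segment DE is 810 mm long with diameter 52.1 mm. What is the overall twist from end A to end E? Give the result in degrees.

ω = 2π·2300/60 = 240.9 rad/s, so T = P/ω = 89.8×10³ / 240.9 = 372.8 N·m.
J_AB = π(0.0341)⁴/32 = 1.33×10^-7 m⁴; J_BC = π(0.0476)⁴/32 = 5.04×10^-7 m⁴; J_CD = π(0.0314)⁴/32 = 9.54×10^-8 m⁴; J_DE = π(0.0521)⁴/32 = 7.23×10^-7 m⁴.
θ = (T/G)·Σ L_i/J_i = (372.8/39.7×10⁹)·(0.140/1.33×10^-7 + 0.836/5.04×10^-7 + 0.473/9.54×10^-8 + 0.810/7.23×10^-7) = 0.08254 rad.

4.73°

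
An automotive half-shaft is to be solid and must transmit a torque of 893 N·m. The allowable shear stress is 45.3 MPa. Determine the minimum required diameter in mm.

46.5 mm

For a solid shaft τ_max = 16T/(πd³), so d = (16T/(π τ_allow))^(1/3) = (16·893.0/(π·4.53×10^7))^(1/3) = 0.04648 m.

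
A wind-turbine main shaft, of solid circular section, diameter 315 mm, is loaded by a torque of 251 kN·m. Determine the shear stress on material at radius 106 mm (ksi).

3.99 ksi

J = πd⁴/32 = π(0.315)⁴/32 = 9.666×10^-4 m⁴.
Shear stress varies linearly with radius: τ = T·r/J = 251000 × 0.106 / 9.666×10^-4 = 2.753×10^7 Pa.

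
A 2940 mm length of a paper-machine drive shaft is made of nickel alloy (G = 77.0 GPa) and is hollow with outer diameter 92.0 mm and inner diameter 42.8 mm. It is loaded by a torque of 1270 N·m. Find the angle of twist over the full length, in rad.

0.00723 rad

J = π(d_o⁴ − d_i⁴)/32 = π(0.0920⁴ − 0.0428⁴)/32 = 6.704×10^-6 m⁴.
θ = T·L/(G·J) = 1270 × 2.94 / (77.0×10⁹ × 6.704×10^-6) = 7.233×10^-3 rad.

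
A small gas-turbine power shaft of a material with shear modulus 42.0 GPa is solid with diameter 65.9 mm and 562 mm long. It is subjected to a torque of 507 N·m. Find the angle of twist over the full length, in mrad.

3.66 mrad

J = πd⁴/32 = π(0.0659)⁴/32 = 1.852×10^-6 m⁴.
θ = T·L/(G·J) = 507.0 × 0.562 / (42.0×10⁹ × 1.852×10^-6) = 3.664×10^-3 rad.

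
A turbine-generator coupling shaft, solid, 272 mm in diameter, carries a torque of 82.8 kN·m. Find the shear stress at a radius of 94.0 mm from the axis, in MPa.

J = πd⁴/32 = π(0.272)⁴/32 = 5.374×10^-4 m⁴.
Shear stress varies linearly with radius: τ = T·r/J = 82800 × 0.0940 / 5.374×10^-4 = 1.448×10^7 Pa.

14.5 MPa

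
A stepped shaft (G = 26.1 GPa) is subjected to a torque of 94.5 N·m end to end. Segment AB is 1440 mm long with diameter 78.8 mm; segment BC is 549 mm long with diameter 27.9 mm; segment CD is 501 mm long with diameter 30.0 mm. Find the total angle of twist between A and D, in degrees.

3.30°

J_AB = π(0.0788)⁴/32 = 3.79×10^-6 m⁴; J_BC = π(0.0279)⁴/32 = 5.95×10^-8 m⁴; J_CD = π(0.0300)⁴/32 = 7.95×10^-8 m⁴.
θ = (T/G)·Σ L_i/J_i = (94.50/26.1×10⁹)·(1.44/3.79×10^-6 + 0.549/5.95×10^-8 + 0.501/7.95×10^-8) = 0.05760 rad.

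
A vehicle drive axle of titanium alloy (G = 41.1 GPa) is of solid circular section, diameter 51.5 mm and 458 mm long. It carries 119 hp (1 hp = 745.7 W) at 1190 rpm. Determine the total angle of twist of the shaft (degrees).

ω = 2π·1190/60 = 124.6 rad/s, so T = P/ω = 119×745.7 / 124.6 = 712.1 N·m.
J = πd⁴/32 = π(0.0515)⁴/32 = 6.906×10^-7 m⁴.
θ = T·L/(G·J) = 712.1 × 0.458 / (41.1×10⁹ × 6.906×10^-7) = 0.01149 rad.

0.658°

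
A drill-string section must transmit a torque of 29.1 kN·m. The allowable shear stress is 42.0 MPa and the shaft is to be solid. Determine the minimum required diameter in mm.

152 mm

For a solid shaft τ_max = 16T/(πd³), so d = (16T/(π τ_allow))^(1/3) = (16·29100/(π·4.20×10^7))^(1/3) = 0.1522 m.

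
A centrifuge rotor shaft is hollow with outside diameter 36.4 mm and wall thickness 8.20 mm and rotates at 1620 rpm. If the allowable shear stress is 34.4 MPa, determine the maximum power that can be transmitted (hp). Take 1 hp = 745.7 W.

J = π(d_o⁴ − d_i⁴)/32 = π(0.0364⁴ − 0.0200⁴)/32 = 1.566×10^-7 m⁴.
T_max = τ_allow·J/r = 3.44×10^7 × 1.566×10^-7 / 0.0182 = 296.1 N·m.
ω = 2π·1620/60 = 169.6 rad/s, so P_max = T_max·ω = 5.023×10^4 W.

67.4 hp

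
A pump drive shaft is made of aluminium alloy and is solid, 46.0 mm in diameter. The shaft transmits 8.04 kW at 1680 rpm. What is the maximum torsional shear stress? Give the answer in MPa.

2.39 MPa

ω = 2π·1680/60 = 175.9 rad/s, so T = P/ω = 8.04×10³ / 175.9 = 45.70 N·m.
J = πd⁴/32 = π(0.0460)⁴/32 = 4.396×10^-7 m⁴.
τ_max = T·r/J = 45.70 × 0.0230 / 4.396×10^-7 = 2.391×10^6 Pa.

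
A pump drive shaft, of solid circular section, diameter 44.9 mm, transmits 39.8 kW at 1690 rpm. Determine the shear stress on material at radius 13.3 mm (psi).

1090 psi

ω = 2π·1690/60 = 177.0 rad/s, so T = P/ω = 39.8×10³ / 177.0 = 224.9 N·m.
J = πd⁴/32 = π(0.0449)⁴/32 = 3.990×10^-7 m⁴.
Shear stress varies linearly with radius: τ = T·r/J = 224.9 × 0.0133 / 3.990×10^-7 = 7.496×10^6 Pa.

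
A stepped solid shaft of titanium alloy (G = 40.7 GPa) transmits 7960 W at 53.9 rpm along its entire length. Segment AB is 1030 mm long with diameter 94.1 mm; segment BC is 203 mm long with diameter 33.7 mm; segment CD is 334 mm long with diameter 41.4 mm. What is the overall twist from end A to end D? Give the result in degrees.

5.75°

ω = 2π·53.9/60 = 5.644 rad/s, so T = P/ω = 7960 / 5.644 = 1410 N·m.
J_AB = π(0.0941)⁴/32 = 7.70×10^-6 m⁴; J_BC = π(0.0337)⁴/32 = 1.27×10^-7 m⁴; J_CD = π(0.0414)⁴/32 = 2.88×10^-7 m⁴.
θ = (T/G)·Σ L_i/J_i = (1410/40.7×10⁹)·(1.03/7.70×10^-6 + 0.203/1.27×10^-7 + 0.334/2.88×10^-7) = 0.1003 rad.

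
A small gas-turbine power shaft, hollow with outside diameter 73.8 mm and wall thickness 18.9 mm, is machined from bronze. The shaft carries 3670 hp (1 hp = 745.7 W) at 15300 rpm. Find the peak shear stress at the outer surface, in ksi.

3.33 ksi

ω = 2π·15300/60 = 1602 rad/s, so T = P/ω = 3670×745.7 / 1602 = 1708 N·m.
J = π(d_o⁴ − d_i⁴)/32 = π(0.0738⁴ − 0.0360⁴)/32 = 2.747×10^-6 m⁴.
τ_max = T·r/J = 1708 × 0.0369 / 2.747×10^-6 = 2.294×10^7 Pa.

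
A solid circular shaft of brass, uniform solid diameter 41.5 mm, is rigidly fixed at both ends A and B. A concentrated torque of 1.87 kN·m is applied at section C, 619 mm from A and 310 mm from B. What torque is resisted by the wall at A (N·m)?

624 N·m

With uniform GJ and both ends fixed, compatibility θ_AC = θ_CB gives T_A·a = T_B·b, together with T_A + T_B = T₀.
T_A = T₀·b/(a+b) = 1870·310/929.0 = 624.0 N·m; T_B = 1246 N·m.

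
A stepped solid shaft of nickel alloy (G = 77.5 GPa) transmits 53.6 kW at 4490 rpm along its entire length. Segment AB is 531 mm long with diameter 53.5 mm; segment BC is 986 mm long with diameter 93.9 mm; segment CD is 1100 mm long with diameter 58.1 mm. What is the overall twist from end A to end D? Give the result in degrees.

0.149°

ω = 2π·4490/60 = 470.2 rad/s, so T = P/ω = 53.6×10³ / 470.2 = 114.0 N·m.
J_AB = π(0.0535)⁴/32 = 8.04×10^-7 m⁴; J_BC = π(0.0939)⁴/32 = 7.63×10^-6 m⁴; J_CD = π(0.0581)⁴/32 = 1.12×10^-6 m⁴.
θ = (T/G)·Σ L_i/J_i = (114.0/77.5×10⁹)·(0.531/8.04×10^-7 + 0.986/7.63×10^-6 + 1.10/1.12×10^-6) = 2.607×10^-3 rad.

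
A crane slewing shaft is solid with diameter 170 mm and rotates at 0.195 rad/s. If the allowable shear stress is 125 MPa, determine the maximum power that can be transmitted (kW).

J = πd⁴/32 = π(0.170)⁴/32 = 8.200×10^-5 m⁴.
T_max = τ_allow·J/r = 1.25×10^8 × 8.200×10^-5 / 0.0850 = 120600 N·m.
ω = 0.195 rad/s, so P_max = T_max·ω = 2.351×10^4 W.

23.5 kW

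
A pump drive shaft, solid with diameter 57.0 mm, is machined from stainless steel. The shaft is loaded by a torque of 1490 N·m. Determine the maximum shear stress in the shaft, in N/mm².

J = πd⁴/32 = π(0.0570)⁴/32 = 1.036×10^-6 m⁴.
τ_max = T·r/J = 1490 × 0.0285 / 1.036×10^-6 = 4.098×10^7 Pa.

41.0 N/mm²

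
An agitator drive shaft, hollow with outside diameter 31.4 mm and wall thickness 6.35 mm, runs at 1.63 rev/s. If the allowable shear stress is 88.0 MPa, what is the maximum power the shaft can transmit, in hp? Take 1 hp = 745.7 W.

6.42 hp

J = π(d_o⁴ − d_i⁴)/32 = π(0.0314⁴ − 0.0187⁴)/32 = 8.343×10^-8 m⁴.
T_max = τ_allow·J/r = 8.80×10^7 × 8.343×10^-8 / 0.0157 = 467.6 N·m.
ω = 2π·1.63 = 10.24 rad/s, so P_max = T_max·ω = 4789 W.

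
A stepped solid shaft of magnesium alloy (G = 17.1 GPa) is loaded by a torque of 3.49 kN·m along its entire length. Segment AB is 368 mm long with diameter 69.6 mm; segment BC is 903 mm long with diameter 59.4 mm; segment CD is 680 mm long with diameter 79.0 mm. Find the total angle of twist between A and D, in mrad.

220 mrad

J_AB = π(0.0696)⁴/32 = 2.30×10^-6 m⁴; J_BC = π(0.0594)⁴/32 = 1.22×10^-6 m⁴; J_CD = π(0.0790)⁴/32 = 3.82×10^-6 m⁴.
θ = (T/G)·Σ L_i/J_i = (3490/17.1×10⁹)·(0.368/2.30×10^-6 + 0.903/1.22×10^-6 + 0.680/3.82×10^-6) = 0.2197 rad.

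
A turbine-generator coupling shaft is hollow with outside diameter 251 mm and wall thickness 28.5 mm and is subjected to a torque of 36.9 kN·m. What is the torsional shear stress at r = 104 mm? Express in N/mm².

15.3 N/mm²

J = π(d_o⁴ − d_i⁴)/32 = π(0.251⁴ − 0.194⁴)/32 = 2.506×10^-4 m⁴.
Shear stress varies linearly with radius: τ = T·r/J = 36900 × 0.104 / 2.506×10^-4 = 1.531×10^7 Pa.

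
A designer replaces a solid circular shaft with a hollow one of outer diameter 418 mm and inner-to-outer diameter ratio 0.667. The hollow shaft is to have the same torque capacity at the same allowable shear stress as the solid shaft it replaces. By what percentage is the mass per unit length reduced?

35.7 %

Equal τ_max and T ⇒ the solid shaft needs d_s³ = d_o³(1−k⁴), so d_s = 418·(1−0.667⁴)^(1/3) = 388.4 mm.
Area ratio A_h/A_s = d_o²(1−k²)/d_s² = (1−k²)/(1−k⁴)^(2/3) = 0.6430.
Mass saving = 1 − 0.6430 = 35.7 %.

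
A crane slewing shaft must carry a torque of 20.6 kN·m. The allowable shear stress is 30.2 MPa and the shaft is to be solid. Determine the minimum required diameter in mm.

For a solid shaft τ_max = 16T/(πd³), so d = (16T/(π τ_allow))^(1/3) = (16·20600/(π·3.02×10^7))^(1/3) = 0.1515 m.

151 mm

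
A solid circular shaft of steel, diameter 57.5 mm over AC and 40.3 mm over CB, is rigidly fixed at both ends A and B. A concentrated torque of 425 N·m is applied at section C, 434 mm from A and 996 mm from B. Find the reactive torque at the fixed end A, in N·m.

385 N·m

Compatibility: T_A·a/J_AC = T_B·b/J_CB with T_A + T_B = T₀.
J_AC = 1.07×10^-6 m⁴, J_CB = 2.59×10^-7 m⁴, so T_A = T₀·(J_AC/a)/((J_AC/a)+(J_CB/b)) = 384.6 N·m, T_B = 40.43 N·m.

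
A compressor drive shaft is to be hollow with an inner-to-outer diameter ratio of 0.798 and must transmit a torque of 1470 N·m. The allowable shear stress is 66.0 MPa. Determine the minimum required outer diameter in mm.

57.6 mm

For a hollow shaft with d_i/d_o = 0.798: τ_max = 16T/(π d_o³ (1−k⁴)), so d_o = [16T/(π τ_allow (1−k⁴))]^(1/3) = [16·1470/(π·6.60×10^7·0.5945)]^(1/3) = 0.05757 m.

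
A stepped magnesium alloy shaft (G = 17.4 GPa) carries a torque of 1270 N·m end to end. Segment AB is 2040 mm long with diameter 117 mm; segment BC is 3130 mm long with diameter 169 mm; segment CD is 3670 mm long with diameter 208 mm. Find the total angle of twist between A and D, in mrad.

12.4 mrad

J_AB = π(0.117)⁴/32 = 1.84×10^-5 m⁴; J_BC = π(0.169)⁴/32 = 8.01×10^-5 m⁴; J_CD = π(0.208)⁴/32 = 1.84×10^-4 m⁴.
θ = (T/G)·Σ L_i/J_i = (1270/17.4×10⁹)·(2.04/1.84×10^-5 + 3.13/8.01×10^-5 + 3.67/1.84×10^-4) = 0.01240 rad.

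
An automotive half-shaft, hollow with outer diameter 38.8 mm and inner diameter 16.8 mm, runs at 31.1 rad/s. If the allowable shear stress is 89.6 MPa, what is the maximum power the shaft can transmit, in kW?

J = π(d_o⁴ − d_i⁴)/32 = π(0.0388⁴ − 0.0168⁴)/32 = 2.147×10^-7 m⁴.
T_max = τ_allow·J/r = 8.96×10^7 × 2.147×10^-7 / 0.0194 = 991.5 N·m.
ω = 31.1 rad/s, so P_max = T_max·ω = 3.084×10^4 W.

30.8 kW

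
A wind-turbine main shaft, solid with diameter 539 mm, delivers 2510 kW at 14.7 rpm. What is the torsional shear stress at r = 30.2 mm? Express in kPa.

ω = 2π·14.7/60 = 1.539 rad/s, so T = P/ω = 2510×10³ / 1.539 = 1.631e6 N·m.
J = πd⁴/32 = π(0.539)⁴/32 = 8.286×10^-3 m⁴.
Shear stress varies linearly with radius: τ = T·r/J = 1.631e6 × 0.0302 / 8.286×10^-3 = 5.943×10^6 Pa.

5940 kPa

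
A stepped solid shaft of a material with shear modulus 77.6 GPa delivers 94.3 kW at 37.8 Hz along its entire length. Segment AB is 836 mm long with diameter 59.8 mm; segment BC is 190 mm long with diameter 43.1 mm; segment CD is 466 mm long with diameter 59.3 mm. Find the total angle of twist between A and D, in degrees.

0.472°

ω = 2π·37.8 = 237.5 rad/s, so T = P/ω = 94.3×10³ / 237.5 = 397.0 N·m.
J_AB = π(0.0598)⁴/32 = 1.26×10^-6 m⁴; J_BC = π(0.0431)⁴/32 = 3.39×10^-7 m⁴; J_CD = π(0.0593)⁴/32 = 1.21×10^-6 m⁴.
θ = (T/G)·Σ L_i/J_i = (397.0/77.6×10⁹)·(0.836/1.26×10^-6 + 0.190/3.39×10^-7 + 0.466/1.21×10^-6) = 8.241×10^-3 rad.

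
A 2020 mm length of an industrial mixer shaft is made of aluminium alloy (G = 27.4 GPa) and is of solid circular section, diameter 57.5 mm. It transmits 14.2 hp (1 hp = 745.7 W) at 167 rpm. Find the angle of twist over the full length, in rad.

ω = 2π·167/60 = 17.49 rad/s, so T = P/ω = 14.2×745.7 / 17.49 = 605.5 N·m.
J = πd⁴/32 = π(0.0575)⁴/32 = 1.073×10^-6 m⁴.
θ = T·L/(G·J) = 605.5 × 2.02 / (27.4×10⁹ × 1.073×10^-6) = 0.04159 rad.

0.0416 rad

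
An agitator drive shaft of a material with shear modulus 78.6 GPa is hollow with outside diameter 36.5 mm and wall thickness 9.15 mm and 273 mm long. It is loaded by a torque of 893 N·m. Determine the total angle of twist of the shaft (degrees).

1.09°

J = π(d_o⁴ − d_i⁴)/32 = π(0.0365⁴ − 0.0182⁴)/32 = 1.635×10^-7 m⁴.
θ = T·L/(G·J) = 893.0 × 0.273 / (78.6×10⁹ × 1.635×10^-7) = 0.01897 rad.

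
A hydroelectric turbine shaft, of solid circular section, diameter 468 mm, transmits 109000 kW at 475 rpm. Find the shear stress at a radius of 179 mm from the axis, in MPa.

ω = 2π·475/60 = 49.74 rad/s, so T = P/ω = 109000×10³ / 49.74 = 2.191e6 N·m.
J = πd⁴/32 = π(0.468)⁴/32 = 4.710×10^-3 m⁴.
Shear stress varies linearly with radius: τ = T·r/J = 2.191e6 × 0.179 / 4.710×10^-3 = 8.329×10^7 Pa.

83.3 MPa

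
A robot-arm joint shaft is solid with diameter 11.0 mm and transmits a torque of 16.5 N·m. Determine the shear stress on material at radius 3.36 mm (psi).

5590 psi

J = πd⁴/32 = π(0.0110)⁴/32 = 1.437×10^-9 m⁴.
Shear stress varies linearly with radius: τ = T·r/J = 16.50 × 0.00336 / 1.437×10^-9 = 3.857×10^7 Pa.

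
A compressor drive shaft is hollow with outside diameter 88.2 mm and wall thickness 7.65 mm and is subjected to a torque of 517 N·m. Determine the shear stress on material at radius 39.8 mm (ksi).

0.942 ksi

J = π(d_o⁴ − d_i⁴)/32 = π(0.0882⁴ − 0.0729⁴)/32 = 3.168×10^-6 m⁴.
Shear stress varies linearly with radius: τ = T·r/J = 517.0 × 0.0398 / 3.168×10^-6 = 6.494×10^6 Pa.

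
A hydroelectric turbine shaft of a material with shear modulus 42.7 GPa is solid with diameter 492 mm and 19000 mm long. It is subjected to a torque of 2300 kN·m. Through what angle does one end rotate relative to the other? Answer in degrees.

10.2°

J = πd⁴/32 = π(0.492)⁴/32 = 5.753×10^-3 m⁴.
θ = T·L/(G·J) = 2.300e6 × 19.0 / (42.7×10⁹ × 5.753×10^-3) = 0.1779 rad.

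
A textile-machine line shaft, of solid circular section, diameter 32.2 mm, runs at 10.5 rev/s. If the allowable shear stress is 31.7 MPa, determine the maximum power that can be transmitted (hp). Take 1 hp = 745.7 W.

18.4 hp

J = πd⁴/32 = π(0.0322)⁴/32 = 1.055×10^-7 m⁴.
T_max = τ_allow·J/r = 3.17×10^7 × 1.055×10^-7 / 0.0161 = 207.8 N·m.
ω = 2π·10.5 = 65.97 rad/s, so P_max = T_max·ω = 1.371×10^4 W.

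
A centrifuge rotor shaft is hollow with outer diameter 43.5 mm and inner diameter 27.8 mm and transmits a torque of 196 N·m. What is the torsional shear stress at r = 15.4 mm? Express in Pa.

J = π(d_o⁴ − d_i⁴)/32 = π(0.0435⁴ − 0.0278⁴)/32 = 2.929×10^-7 m⁴.
Shear stress varies linearly with radius: τ = T·r/J = 196.0 × 0.0154 / 2.929×10^-7 = 1.031×10^7 Pa.

1.03e7 Pa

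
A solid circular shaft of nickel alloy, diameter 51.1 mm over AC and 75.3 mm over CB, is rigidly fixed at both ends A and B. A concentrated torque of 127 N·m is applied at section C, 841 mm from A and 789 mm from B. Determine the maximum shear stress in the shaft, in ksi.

Compatibility: T_A·a/J_AC = T_B·b/J_CB with T_A + T_B = T₀.
J_AC = 6.69×10^-7 m⁴, J_CB = 3.16×10^-6 m⁴, so T_A = T₀·(J_AC/a)/((J_AC/a)+(J_CB/b)) = 21.08 N·m, T_B = 105.9 N·m.
τ in each portion: τ_AC = 8.04×10^5 Pa, τ_CB = 1.26×10^6 Pa; maximum is in CB.
τ_max = T_CB·r/J = 105.9·0.0376/3.16×10^-6 = 1.264×10^6 Pa.

0.183 ksi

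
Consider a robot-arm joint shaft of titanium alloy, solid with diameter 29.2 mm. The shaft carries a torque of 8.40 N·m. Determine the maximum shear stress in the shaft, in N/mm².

J = πd⁴/32 = π(0.0292)⁴/32 = 7.137×10^-8 m⁴.
τ_max = T·r/J = 8.400 × 0.0146 / 7.137×10^-8 = 1.718×10^6 Pa.

1.72 N/mm²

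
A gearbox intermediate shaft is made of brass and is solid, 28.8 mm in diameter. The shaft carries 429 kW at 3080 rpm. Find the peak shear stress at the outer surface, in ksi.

ω = 2π·3080/60 = 322.5 rad/s, so T = P/ω = 429×10³ / 322.5 = 1330 N·m.
J = πd⁴/32 = π(0.0288)⁴/32 = 6.754×10^-8 m⁴.
τ_max = T·r/J = 1330 × 0.0144 / 6.754×10^-8 = 2.836×10^8 Pa.

41.1 ksi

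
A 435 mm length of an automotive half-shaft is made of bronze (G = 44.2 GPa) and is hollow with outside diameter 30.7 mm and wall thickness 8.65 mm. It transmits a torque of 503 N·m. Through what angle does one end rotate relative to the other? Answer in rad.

J = π(d_o⁴ − d_i⁴)/32 = π(0.0307⁴ − 0.0134⁴)/32 = 8.404×10^-8 m⁴.
θ = T·L/(G·J) = 503.0 × 0.435 / (44.2×10⁹ × 8.404×10^-8) = 0.05890 rad.

0.0589 rad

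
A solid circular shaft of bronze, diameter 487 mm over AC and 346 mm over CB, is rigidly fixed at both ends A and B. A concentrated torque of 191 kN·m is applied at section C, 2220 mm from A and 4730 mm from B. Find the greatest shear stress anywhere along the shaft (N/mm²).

7.52 N/mm²

Compatibility: T_A·a/J_AC = T_B·b/J_CB with T_A + T_B = T₀.
J_AC = 5.52×10^-3 m⁴, J_CB = 1.41×10^-3 m⁴, so T_A = T₀·(J_AC/a)/((J_AC/a)+(J_CB/b)) = 170600 N·m, T_B = 20400 N·m.
τ in each portion: τ_AC = 7.52×10^6 Pa, τ_CB = 2.51×10^6 Pa; maximum is in AC.
τ_max = T_AC·r/J = 170600·0.243/5.52×10^-3 = 7.522×10^6 Pa.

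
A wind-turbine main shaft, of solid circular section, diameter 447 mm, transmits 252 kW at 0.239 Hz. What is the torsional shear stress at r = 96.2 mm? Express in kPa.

ω = 2π·0.239 = 1.502 rad/s, so T = P/ω = 252×10³ / 1.502 = 167800 N·m.
J = πd⁴/32 = π(0.447)⁴/32 = 3.919×10^-3 m⁴.
Shear stress varies linearly with radius: τ = T·r/J = 167800 × 0.0962 / 3.919×10^-3 = 4.119×10^6 Pa.

4120 kPa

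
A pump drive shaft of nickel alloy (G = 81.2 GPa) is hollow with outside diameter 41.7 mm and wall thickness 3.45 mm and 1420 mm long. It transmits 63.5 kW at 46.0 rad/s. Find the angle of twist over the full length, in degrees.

9.05°

ω = 46.0 rad/s, so T = P/ω = 63.5×10³ / 46.00 = 1380 N·m.
J = π(d_o⁴ − d_i⁴)/32 = π(0.0417⁴ − 0.0348⁴)/32 = 1.529×10^-7 m⁴.
θ = T·L/(G·J) = 1380 × 1.42 / (81.2×10⁹ × 1.529×10^-7) = 0.1579 rad.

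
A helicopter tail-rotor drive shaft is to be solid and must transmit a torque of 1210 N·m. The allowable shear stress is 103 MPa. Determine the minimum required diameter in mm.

For a solid shaft τ_max = 16T/(πd³), so d = (16T/(π τ_allow))^(1/3) = (16·1210/(π·1.03×10^8))^(1/3) = 0.03911 m.

39.1 mm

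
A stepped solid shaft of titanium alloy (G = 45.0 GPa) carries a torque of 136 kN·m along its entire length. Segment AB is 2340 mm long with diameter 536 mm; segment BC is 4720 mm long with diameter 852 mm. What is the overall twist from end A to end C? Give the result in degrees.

J_AB = π(0.536)⁴/32 = 8.10×10^-3 m⁴; J_BC = π(0.852)⁴/32 = 0.0517 m⁴.
θ = (T/G)·Σ L_i/J_i = (136000/45.0×10⁹)·(2.34/8.10×10^-3 + 4.72/0.0517) = 1.148×10^-3 rad.

0.0658°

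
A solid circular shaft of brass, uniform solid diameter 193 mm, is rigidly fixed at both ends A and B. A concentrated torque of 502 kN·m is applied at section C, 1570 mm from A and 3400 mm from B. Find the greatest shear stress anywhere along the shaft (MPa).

With uniform GJ and both ends fixed, compatibility θ_AC = θ_CB gives T_A·a = T_B·b, together with T_A + T_B = T₀.
T_A = T₀·b/(a+b) = 502000·3400/4970 = 343400 N·m; T_B = 158600 N·m.
τ in each portion: τ_AC = 2.43×10^8 Pa, τ_CB = 1.12×10^8 Pa; maximum is in AC.
τ_max = T_AC·r/J = 343400·0.0965/1.36×10^-4 = 2.433×10^8 Pa.

243 MPa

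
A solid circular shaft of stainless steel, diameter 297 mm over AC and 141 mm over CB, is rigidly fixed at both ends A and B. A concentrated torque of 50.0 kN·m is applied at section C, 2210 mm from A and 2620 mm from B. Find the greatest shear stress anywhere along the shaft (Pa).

Compatibility: T_A·a/J_AC = T_B·b/J_CB with T_A + T_B = T₀.
J_AC = 7.64×10^-4 m⁴, J_CB = 3.88×10^-5 m⁴, so T_A = T₀·(J_AC/a)/((J_AC/a)+(J_CB/b)) = 47950 N·m, T_B = 2054 N·m.
τ in each portion: τ_AC = 9.32×10^6 Pa, τ_CB = 3.73×10^6 Pa; maximum is in AC.
τ_max = T_AC·r/J = 47950·0.148/7.64×10^-4 = 9.321×10^6 Pa.

9.32e6 Pa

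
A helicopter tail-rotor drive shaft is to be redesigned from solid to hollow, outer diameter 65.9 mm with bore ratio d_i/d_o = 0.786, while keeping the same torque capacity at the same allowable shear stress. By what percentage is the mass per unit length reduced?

47.3 %

Equal τ_max and T ⇒ the solid shaft needs d_s³ = d_o³(1−k⁴), so d_s = 65.9·(1−0.786⁴)^(1/3) = 56.14 mm.
Area ratio A_h/A_s = d_o²(1−k²)/d_s² = (1−k²)/(1−k⁴)^(2/3) = 0.5266.
Mass saving = 1 − 0.5266 = 47.3 %.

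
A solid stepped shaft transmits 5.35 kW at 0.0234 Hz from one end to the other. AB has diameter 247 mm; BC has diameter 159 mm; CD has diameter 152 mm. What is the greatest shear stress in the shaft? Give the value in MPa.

ω = 2π·0.0234 = 0.1470 rad/s, so T = P/ω = 5.35×10³ / 0.1470 = 36390 N·m.
Under the same torque, τ_max = 16T/(πd³) is largest where d is smallest — segment CD (d = 152 mm).
τ_max = 16·36390/(π·(0.152)³) = 5.277×10^7 Pa.

52.8 MPa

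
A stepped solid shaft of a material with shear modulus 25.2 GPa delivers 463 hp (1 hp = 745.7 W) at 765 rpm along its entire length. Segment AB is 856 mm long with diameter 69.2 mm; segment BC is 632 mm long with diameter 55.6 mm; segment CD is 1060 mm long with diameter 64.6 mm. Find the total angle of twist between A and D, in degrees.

16.4°

ω = 2π·765/60 = 80.11 rad/s, so T = P/ω = 463×745.7 / 80.11 = 4310 N·m.
J_AB = π(0.0692)⁴/32 = 2.25×10^-6 m⁴; J_BC = π(0.0556)⁴/32 = 9.38×10^-7 m⁴; J_CD = π(0.0646)⁴/32 = 1.71×10^-6 m⁴.
θ = (T/G)·Σ L_i/J_i = (4310/25.2×10⁹)·(0.856/2.25×10^-6 + 0.632/9.38×10^-7 + 1.06/1.71×10^-6) = 0.2863 rad.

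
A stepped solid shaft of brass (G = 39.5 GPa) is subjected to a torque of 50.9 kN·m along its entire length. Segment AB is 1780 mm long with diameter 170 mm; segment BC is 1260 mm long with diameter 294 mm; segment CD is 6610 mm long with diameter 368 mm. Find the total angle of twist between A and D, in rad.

J_AB = π(0.170)⁴/32 = 8.20×10^-5 m⁴; J_BC = π(0.294)⁴/32 = 7.33×10^-4 m⁴; J_CD = π(0.368)⁴/32 = 1.80×10^-3 m⁴.
θ = (T/G)·Σ L_i/J_i = (50900/39.5×10⁹)·(1.78/8.20×10^-5 + 1.26/7.33×10^-4 + 6.61/1.80×10^-3) = 0.03492 rad.

0.0349 rad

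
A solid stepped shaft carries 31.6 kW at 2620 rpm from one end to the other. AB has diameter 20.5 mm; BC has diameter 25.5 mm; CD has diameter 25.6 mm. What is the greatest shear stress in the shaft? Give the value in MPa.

68.1 MPa

ω = 2π·2620/60 = 274.4 rad/s, so T = P/ω = 31.6×10³ / 274.4 = 115.2 N·m.
Under the same torque, τ_max = 16T/(πd³) is largest where d is smallest — segment AB (d = 20.5 mm).
τ_max = 16·115.2/(π·(0.0205)³) = 6.809×10^7 Pa.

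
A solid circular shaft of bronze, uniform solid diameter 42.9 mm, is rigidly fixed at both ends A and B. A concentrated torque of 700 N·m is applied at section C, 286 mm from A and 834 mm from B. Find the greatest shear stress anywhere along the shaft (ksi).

With uniform GJ and both ends fixed, compatibility θ_AC = θ_CB gives T_A·a = T_B·b, together with T_A + T_B = T₀.
T_A = T₀·b/(a+b) = 700.0·834/1120 = 521.2 N·m; T_B = 178.8 N·m.
τ in each portion: τ_AC = 3.36×10^7 Pa, τ_CB = 1.15×10^7 Pa; maximum is in AC.
τ_max = T_AC·r/J = 521.2·0.0215/3.33×10^-7 = 3.362×10^7 Pa.

4.88 ksi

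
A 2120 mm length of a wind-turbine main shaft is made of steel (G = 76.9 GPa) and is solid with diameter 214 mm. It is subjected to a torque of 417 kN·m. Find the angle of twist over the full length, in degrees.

3.20°

J = πd⁴/32 = π(0.214)⁴/32 = 2.059×10^-4 m⁴.
θ = T·L/(G·J) = 417000 × 2.12 / (76.9×10⁹ × 2.059×10^-4) = 0.05583 rad.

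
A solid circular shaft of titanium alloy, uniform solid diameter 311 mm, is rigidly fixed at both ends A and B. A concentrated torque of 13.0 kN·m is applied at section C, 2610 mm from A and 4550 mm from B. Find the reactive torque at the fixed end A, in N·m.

8260 N·m

With uniform GJ and both ends fixed, compatibility θ_AC = θ_CB gives T_A·a = T_B·b, together with T_A + T_B = T₀.
T_A = T₀·b/(a+b) = 13000·4550/7160 = 8261 N·m; T_B = 4739 N·m.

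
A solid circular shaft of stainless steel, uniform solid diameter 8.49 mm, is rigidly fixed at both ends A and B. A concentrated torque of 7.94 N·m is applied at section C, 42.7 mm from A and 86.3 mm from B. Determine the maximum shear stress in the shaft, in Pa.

With uniform GJ and both ends fixed, compatibility θ_AC = θ_CB gives T_A·a = T_B·b, together with T_A + T_B = T₀.
T_A = T₀·b/(a+b) = 7.940·86.3/129.0 = 5.312 N·m; T_B = 2.628 N·m.
τ in each portion: τ_AC = 4.42×10^7 Pa, τ_CB = 2.19×10^7 Pa; maximum is in AC.
τ_max = T_AC·r/J = 5.312·0.00425/5.10×10^-10 = 4.421×10^7 Pa.

4.42e7 Pa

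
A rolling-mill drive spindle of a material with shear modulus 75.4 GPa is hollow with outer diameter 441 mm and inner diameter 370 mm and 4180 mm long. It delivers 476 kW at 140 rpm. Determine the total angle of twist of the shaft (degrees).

ω = 2π·140/60 = 14.66 rad/s, so T = P/ω = 476×10³ / 14.66 = 32470 N·m.
J = π(d_o⁴ − d_i⁴)/32 = π(0.441⁴ − 0.370⁴)/32 = 1.873×10^-3 m⁴.
θ = T·L/(G·J) = 32470 × 4.18 / (75.4×10⁹ × 1.873×10^-3) = 9.608×10^-4 rad.

0.0551°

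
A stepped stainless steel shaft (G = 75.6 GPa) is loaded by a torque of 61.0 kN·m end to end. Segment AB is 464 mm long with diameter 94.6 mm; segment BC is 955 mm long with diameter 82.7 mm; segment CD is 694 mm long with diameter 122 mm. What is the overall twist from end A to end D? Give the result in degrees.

J_AB = π(0.0946)⁴/32 = 7.86×10^-6 m⁴; J_BC = π(0.0827)⁴/32 = 4.59×10^-6 m⁴; J_CD = π(0.122)⁴/32 = 2.17×10^-5 m⁴.
θ = (T/G)·Σ L_i/J_i = (61000/75.6×10⁹)·(0.464/7.86×10^-6 + 0.955/4.59×10^-6 + 0.694/2.17×10^-5) = 0.2412 rad.

13.8°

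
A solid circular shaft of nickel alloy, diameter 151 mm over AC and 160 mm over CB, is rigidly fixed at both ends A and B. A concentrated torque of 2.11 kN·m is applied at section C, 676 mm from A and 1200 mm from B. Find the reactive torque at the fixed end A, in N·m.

Compatibility: T_A·a/J_AC = T_B·b/J_CB with T_A + T_B = T₀.
J_AC = 5.10×10^-5 m⁴, J_CB = 6.43×10^-5 m⁴, so T_A = T₀·(J_AC/a)/((J_AC/a)+(J_CB/b)) = 1234 N·m, T_B = 876.2 N·m.

1230 N·m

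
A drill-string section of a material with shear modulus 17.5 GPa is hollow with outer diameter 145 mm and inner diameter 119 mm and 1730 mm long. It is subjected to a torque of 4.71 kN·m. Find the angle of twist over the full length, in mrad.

J = π(d_o⁴ − d_i⁴)/32 = π(0.145⁴ − 0.119⁴)/32 = 2.371×10^-5 m⁴.
θ = T·L/(G·J) = 4710 × 1.73 / (17.5×10⁹ × 2.371×10^-5) = 0.01964 rad.

19.6 mrad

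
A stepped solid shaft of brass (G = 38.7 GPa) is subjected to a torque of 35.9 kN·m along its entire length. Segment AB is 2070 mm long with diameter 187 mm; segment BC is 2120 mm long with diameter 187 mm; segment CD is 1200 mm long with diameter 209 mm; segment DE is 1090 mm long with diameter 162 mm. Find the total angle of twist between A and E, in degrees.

J_AB = π(0.187)⁴/32 = 1.20×10^-4 m⁴; J_BC = π(0.187)⁴/32 = 1.20×10^-4 m⁴; J_CD = π(0.209)⁴/32 = 1.87×10^-4 m⁴; J_DE = π(0.162)⁴/32 = 6.76×10^-5 m⁴.
θ = (T/G)·Σ L_i/J_i = (35900/38.7×10⁹)·(2.07/1.20×10^-4 + 2.12/1.20×10^-4 + 1.20/1.87×10^-4 + 1.09/6.76×10^-5) = 0.05327 rad.

3.05°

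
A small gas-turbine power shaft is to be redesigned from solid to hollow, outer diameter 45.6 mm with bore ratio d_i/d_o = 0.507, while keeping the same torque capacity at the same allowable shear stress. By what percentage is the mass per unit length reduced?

Equal τ_max and T ⇒ the solid shaft needs d_s³ = d_o³(1−k⁴), so d_s = 45.6·(1−0.507⁴)^(1/3) = 44.57 mm.
Area ratio A_h/A_s = d_o²(1−k²)/d_s² = (1−k²)/(1−k⁴)^(2/3) = 0.7776.
Mass saving = 1 − 0.7776 = 22.2 %.

22.2 %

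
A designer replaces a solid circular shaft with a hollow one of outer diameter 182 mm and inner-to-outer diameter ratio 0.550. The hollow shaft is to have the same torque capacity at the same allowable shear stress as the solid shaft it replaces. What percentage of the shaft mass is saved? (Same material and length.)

Equal τ_max and T ⇒ the solid shaft needs d_s³ = d_o³(1−k⁴), so d_s = 182·(1−0.550⁴)^(1/3) = 176.3 mm.
Area ratio A_h/A_s = d_o²(1−k²)/d_s² = (1−k²)/(1−k⁴)^(2/3) = 0.7436.
Mass saving = 1 − 0.7436 = 25.6 %.

25.6 %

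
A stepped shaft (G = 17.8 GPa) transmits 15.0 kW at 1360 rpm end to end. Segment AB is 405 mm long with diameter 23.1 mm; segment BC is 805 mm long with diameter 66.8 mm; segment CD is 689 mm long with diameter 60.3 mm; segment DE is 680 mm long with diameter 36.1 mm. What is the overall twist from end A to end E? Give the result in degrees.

6.61°

ω = 2π·1360/60 = 142.4 rad/s, so T = P/ω = 15.0×10³ / 142.4 = 105.3 N·m.
J_AB = π(0.0231)⁴/32 = 2.80×10^-8 m⁴; J_BC = π(0.0668)⁴/32 = 1.95×10^-6 m⁴; J_CD = π(0.0603)⁴/32 = 1.30×10^-6 m⁴; J_DE = π(0.0361)⁴/32 = 1.67×10^-7 m⁴.
θ = (T/G)·Σ L_i/J_i = (105.3/17.8×10⁹)·(0.405/2.80×10^-8 + 0.805/1.95×10^-6 + 0.689/1.30×10^-6 + 0.680/1.67×10^-7) = 0.1154 rad.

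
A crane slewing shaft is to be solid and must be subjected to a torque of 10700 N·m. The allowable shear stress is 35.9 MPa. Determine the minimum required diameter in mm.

For a solid shaft τ_max = 16T/(πd³), so d = (16T/(π τ_allow))^(1/3) = (16·10700/(π·3.59×10^7))^(1/3) = 0.1149 m.

115 mm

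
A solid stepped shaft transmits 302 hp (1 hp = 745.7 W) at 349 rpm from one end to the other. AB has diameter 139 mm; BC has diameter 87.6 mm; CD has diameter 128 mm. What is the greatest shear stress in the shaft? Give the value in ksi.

6.77 ksi

ω = 2π·349/60 = 36.55 rad/s, so T = P/ω = 302×745.7 / 36.55 = 6162 N·m.
Under the same torque, τ_max = 16T/(πd³) is largest where d is smallest — segment BC (d = 87.6 mm).
τ_max = 16·6162/(π·(0.0876)³) = 4.668×10^7 Pa.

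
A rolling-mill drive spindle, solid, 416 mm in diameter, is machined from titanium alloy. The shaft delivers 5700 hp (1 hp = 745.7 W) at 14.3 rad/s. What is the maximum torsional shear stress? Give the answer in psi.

ω = 14.3 rad/s, so T = P/ω = 5700×745.7 / 14.30 = 297200 N·m.
J = πd⁴/32 = π(0.416)⁴/32 = 2.940×10^-3 m⁴.
τ_max = T·r/J = 297200 × 0.208 / 2.940×10^-3 = 2.103×10^7 Pa.

3050 psi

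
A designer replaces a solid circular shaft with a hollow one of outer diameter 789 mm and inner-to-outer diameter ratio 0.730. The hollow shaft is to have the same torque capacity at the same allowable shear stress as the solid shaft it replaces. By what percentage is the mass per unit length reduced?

Equal τ_max and T ⇒ the solid shaft needs d_s³ = d_o³(1−k⁴), so d_s = 789·(1−0.730⁴)^(1/3) = 705.9 mm.
Area ratio A_h/A_s = d_o²(1−k²)/d_s² = (1−k²)/(1−k⁴)^(2/3) = 0.5836.
Mass saving = 1 − 0.5836 = 41.6 %.

41.6 %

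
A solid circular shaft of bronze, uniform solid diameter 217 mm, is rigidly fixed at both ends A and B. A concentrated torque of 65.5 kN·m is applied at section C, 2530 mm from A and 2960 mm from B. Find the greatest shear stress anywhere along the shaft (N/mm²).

With uniform GJ and both ends fixed, compatibility θ_AC = θ_CB gives T_A·a = T_B·b, together with T_A + T_B = T₀.
T_A = T₀·b/(a+b) = 65500·2960/5490 = 35320 N·m; T_B = 30180 N·m.
τ in each portion: τ_AC = 1.76×10^7 Pa, τ_CB = 1.50×10^7 Pa; maximum is in AC.
τ_max = T_AC·r/J = 35320·0.108/2.18×10^-4 = 1.760×10^7 Pa.

17.6 N/mm²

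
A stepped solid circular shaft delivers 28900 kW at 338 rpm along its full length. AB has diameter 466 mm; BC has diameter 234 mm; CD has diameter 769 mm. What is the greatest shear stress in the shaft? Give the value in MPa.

ω = 2π·338/60 = 35.40 rad/s, so T = P/ω = 28900×10³ / 35.40 = 816500 N·m.
Under the same torque, τ_max = 16T/(πd³) is largest where d is smallest — segment BC (d = 234 mm).
τ_max = 16·816500/(π·(0.234)³) = 3.245×10^8 Pa.

325 MPa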